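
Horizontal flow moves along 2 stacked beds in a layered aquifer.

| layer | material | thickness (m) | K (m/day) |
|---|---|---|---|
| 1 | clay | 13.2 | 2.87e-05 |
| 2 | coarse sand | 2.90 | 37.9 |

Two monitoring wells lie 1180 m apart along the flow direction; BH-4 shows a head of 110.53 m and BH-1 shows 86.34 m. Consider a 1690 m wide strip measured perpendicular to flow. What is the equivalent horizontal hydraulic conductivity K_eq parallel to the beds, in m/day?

Flow is parallel to layering, so each bed carries its own Darcy discharge and the transmissivities add.
Σ(K_i·b_i) = 2.87e-05×13.2 + 37.9×2.90 = 109.9 m²/day.
Total thickness b = 16.10 m, so K_eq = Σ(K_i·b_i)/b = 6.827 m/day.

6.83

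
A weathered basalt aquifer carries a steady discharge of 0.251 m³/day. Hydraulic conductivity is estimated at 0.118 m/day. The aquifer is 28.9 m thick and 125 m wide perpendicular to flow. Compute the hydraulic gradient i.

Cross-sectional area A = 125 × 28.9 = 3612 m².
From Q = K·A·i, i = Q / (K·A) = 0.251 / (0.1180 × 3612) = 0.0005888.

0.000589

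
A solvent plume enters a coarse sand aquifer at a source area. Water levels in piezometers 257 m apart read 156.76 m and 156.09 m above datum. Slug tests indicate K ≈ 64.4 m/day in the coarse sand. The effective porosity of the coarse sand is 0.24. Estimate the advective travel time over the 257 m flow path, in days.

Hydraulic gradient i = (156.76 − 156.09) / 257 = 0.67 / 257 = 0.002607.
Darcy flux q = K · i = 64.40 × 0.002607 = 0.1679 m/day.
Seepage velocity v = q / n_e = 0.1679 / 0.24 = 0.6995 m/day.
Travel time t = L / v = 257 / 0.6995 = 367.4 days.

367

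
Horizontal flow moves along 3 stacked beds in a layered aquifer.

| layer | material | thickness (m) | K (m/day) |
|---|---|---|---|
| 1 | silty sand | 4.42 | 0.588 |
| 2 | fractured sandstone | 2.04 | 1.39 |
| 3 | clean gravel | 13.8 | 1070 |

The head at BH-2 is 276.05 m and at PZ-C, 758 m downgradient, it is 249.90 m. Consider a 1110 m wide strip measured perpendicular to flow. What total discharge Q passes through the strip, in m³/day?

566000

Flow is parallel to layering, so each bed carries its own Darcy discharge and the transmissivities add.
Σ(K_i·b_i) = 0.588×4.42 + 1.39×2.04 + 1070×13.8 = 14771 m²/day.
Hydraulic gradient i = (276.05 − 249.90) / 758 = 26.15 / 758 = 0.03450.
Q = Σ(K_i·b_i) · W · i = 14771 × 1110 × 0.03450 = 5.657e+05 m³/day.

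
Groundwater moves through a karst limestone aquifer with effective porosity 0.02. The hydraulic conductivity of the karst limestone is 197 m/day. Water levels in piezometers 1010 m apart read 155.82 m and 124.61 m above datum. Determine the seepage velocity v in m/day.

304

Hydraulic gradient i = (155.82 − 124.61) / 1010 = 31.21 / 1010 = 0.03090.
Darcy flux q = K · i = 197.0 × 0.03090 = 6.087 m/day.
Seepage velocity v = q / n_e = 6.087 / 0.02 = 304.4 m/day.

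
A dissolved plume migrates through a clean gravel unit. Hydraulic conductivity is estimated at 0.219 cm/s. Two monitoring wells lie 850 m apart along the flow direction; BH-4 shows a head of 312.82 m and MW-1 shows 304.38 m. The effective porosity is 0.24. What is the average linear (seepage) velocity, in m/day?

Convert K: 0.219 cm/s × 864 = 189.2 m/day.
Hydraulic gradient i = (312.82 − 304.38) / 850 = 8.44 / 850 = 0.009929.
Darcy flux q = K · i = 189.2 × 0.009929 = 1.879 m/day.
Seepage velocity v = q / n_e = 1.879 / 0.24 = 7.828 m/day.

7.83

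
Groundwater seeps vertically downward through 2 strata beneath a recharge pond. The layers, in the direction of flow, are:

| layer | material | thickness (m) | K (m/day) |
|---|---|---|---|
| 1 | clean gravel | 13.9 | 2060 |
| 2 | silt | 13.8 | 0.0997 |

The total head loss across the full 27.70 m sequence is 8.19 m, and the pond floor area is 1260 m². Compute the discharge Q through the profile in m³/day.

74.6

Flow is perpendicular to layering, so the layers act in series and the equivalent K is the thickness-weighted harmonic mean.
Total thickness L = 13.9 + 13.8 = 27.70 m.
Σ(b_i/K_i) = 13.9/2060 + 13.8/0.0997 = 138.4 d.
K_eq = L / Σ(b_i/K_i) = 27.70 / 138.4 = 0.2001 m/day.
Q = K_eq · A · (Δh/L) = 0.2001 × 1260 × (8.19/27.70) = 74.55 m³/day.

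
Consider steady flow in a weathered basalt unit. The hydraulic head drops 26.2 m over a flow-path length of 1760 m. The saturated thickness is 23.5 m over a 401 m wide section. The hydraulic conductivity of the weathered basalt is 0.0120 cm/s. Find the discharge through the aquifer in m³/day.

1450

Convert K: 0.0120 cm/s × 864 = 10.37 m/day.
Cross-sectional area A = 401 × 23.5 = 9424 m².
Hydraulic gradient i = Δh / L = 26.2 / 1760 = 0.01489.
Darcy's law: Q = K · A · i = 10.37 × 9424 × 0.01489 = 1454 m³/day.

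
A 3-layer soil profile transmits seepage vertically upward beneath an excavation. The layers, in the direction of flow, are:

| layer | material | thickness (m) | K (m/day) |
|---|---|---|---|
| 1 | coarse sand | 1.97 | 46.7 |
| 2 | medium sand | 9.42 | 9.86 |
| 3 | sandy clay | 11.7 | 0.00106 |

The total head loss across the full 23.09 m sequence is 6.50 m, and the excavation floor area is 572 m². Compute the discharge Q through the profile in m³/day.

Flow is perpendicular to layering, so the layers act in series and the equivalent K is the thickness-weighted harmonic mean.
Total thickness L = 1.97 + 9.42 + 11.7 = 23.09 m.
Σ(b_i/K_i) = 1.97/46.7 + 9.42/9.86 + 11.7/0.00106 = 11039 d.
K_eq = L / Σ(b_i/K_i) = 23.09 / 11039 = 0.002092 m/day.
Q = K_eq · A · (Δh/L) = 0.002092 × 572 × (6.50/23.09) = 0.3368 m³/day.

0.337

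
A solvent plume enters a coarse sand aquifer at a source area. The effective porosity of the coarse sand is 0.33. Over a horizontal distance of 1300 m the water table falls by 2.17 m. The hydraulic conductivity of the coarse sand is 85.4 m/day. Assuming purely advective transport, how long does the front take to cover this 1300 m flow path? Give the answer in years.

Hydraulic gradient i = Δh / L = 2.17 / 1300 = 0.001669.
Darcy flux q = K · i = 85.40 × 0.001669 = 0.1426 m/day.
Seepage velocity v = q / n_e = 0.1426 / 0.33 = 0.4320 m/day.
Travel time t = L / v = 1300 / 0.4320 = 3009 days = 8.239 years.

8.24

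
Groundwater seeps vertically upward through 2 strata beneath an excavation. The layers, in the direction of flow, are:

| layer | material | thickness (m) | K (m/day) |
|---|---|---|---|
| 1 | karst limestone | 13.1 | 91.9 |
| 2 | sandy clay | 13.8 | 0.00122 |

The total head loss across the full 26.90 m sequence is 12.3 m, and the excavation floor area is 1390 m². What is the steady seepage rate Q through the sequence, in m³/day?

1.51

Flow is perpendicular to layering, so the layers act in series and the equivalent K is the thickness-weighted harmonic mean.
Total thickness L = 13.1 + 13.8 = 26.90 m.
Σ(b_i/K_i) = 13.1/91.9 + 13.8/0.00122 = 11312 d.
K_eq = L / Σ(b_i/K_i) = 26.90 / 11312 = 0.002378 m/day.
Q = K_eq · A · (Δh/L) = 0.002378 × 1390 × (12.3/26.90) = 1.511 m³/day.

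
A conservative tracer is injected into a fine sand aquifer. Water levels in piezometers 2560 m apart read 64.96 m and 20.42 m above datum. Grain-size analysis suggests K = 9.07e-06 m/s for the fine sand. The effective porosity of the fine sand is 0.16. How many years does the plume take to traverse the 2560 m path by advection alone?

82.3

Convert K: 9.07e-06 m/s × 86400 = 0.7836 m/day.
Hydraulic gradient i = (64.96 − 20.42) / 2560 = 44.54 / 2560 = 0.01740.
Darcy flux q = K · i = 0.7836 × 0.01740 = 0.01363 m/day.
Seepage velocity v = q / n_e = 0.01363 / 0.16 = 0.08521 m/day.
Travel time t = L / v = 2560 / 0.08521 = 30042 days = 82.25 years.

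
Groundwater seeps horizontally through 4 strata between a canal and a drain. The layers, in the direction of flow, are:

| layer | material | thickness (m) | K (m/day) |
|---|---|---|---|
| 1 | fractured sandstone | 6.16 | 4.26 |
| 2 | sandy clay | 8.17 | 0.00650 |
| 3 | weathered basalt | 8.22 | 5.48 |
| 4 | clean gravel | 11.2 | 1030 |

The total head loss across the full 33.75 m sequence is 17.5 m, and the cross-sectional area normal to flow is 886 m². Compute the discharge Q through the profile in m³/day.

Flow is perpendicular to layering, so the layers act in series and the equivalent K is the thickness-weighted harmonic mean.
Total thickness L = 6.16 + 8.17 + 8.22 + 11.2 = 33.75 m.
Σ(b_i/K_i) = 6.16/4.26 + 8.17/0.00650 + 8.22/5.48 + 11.2/1030 = 1260 d.
K_eq = L / Σ(b_i/K_i) = 33.75 / 1260 = 0.02679 m/day.
Q = K_eq · A · (Δh/L) = 0.02679 × 886 × (17.5/33.75) = 12.31 m³/day.

12.3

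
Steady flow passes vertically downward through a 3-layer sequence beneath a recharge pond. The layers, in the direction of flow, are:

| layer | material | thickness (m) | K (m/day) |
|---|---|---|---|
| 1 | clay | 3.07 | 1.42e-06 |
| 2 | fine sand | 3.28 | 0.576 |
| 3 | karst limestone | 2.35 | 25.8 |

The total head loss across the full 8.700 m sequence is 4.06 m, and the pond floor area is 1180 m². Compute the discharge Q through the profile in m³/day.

Flow is perpendicular to layering, so the layers act in series and the equivalent K is the thickness-weighted harmonic mean.
Total thickness L = 3.07 + 3.28 + 2.35 = 8.700 m.
Σ(b_i/K_i) = 3.07/1.42e-06 + 3.28/0.576 + 2.35/25.8 = 2.162e+06 d.
K_eq = L / Σ(b_i/K_i) = 8.700 / 2.162e+06 = 4.024e-06 m/day.
Q = K_eq · A · (Δh/L) = 4.024e-06 × 1180 × (4.06/8.700) = 0.002216 m³/day.

0.00222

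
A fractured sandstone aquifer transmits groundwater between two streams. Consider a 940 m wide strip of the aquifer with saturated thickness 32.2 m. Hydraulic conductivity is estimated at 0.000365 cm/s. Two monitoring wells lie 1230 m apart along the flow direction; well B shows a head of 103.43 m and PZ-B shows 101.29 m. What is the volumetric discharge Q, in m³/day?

Convert K: 0.000365 cm/s × 864 = 0.3154 m/day.
Cross-sectional area A = 940 × 32.2 = 30268 m².
Hydraulic gradient i = (103.43 − 101.29) / 1230 = 2.14 / 1230 = 0.001740.
Darcy's law: Q = K · A · i = 0.3154 × 30268 × 0.001740 = 16.61 m³/day.

16.6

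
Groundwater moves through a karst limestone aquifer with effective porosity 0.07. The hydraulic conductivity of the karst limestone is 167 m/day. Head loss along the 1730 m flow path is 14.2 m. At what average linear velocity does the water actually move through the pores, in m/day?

Hydraulic gradient i = Δh / L = 14.2 / 1730 = 0.008208.
Darcy flux q = K · i = 167.0 × 0.008208 = 1.371 m/day.
Seepage velocity v = q / n_e = 1.371 / 0.07 = 19.58 m/day.

19.6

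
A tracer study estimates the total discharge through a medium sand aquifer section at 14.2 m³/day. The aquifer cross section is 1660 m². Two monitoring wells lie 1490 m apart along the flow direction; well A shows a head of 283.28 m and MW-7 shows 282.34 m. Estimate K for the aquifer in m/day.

Hydraulic gradient i = (283.28 − 282.34) / 1490 = 0.94 / 1490 = 0.0006309.
From Q = K·A·i, K = Q / (A·i) = 14.2 / (1660 × 0.0006309) = 13.56 m/day.

13.6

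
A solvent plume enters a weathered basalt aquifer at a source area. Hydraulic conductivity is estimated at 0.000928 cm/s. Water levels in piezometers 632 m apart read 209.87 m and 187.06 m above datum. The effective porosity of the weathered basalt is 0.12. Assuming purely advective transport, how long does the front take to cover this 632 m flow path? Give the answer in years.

Convert K: 0.000928 cm/s × 864 = 0.8018 m/day.
Hydraulic gradient i = (209.87 − 187.06) / 632 = 22.81 / 632 = 0.03609.
Darcy flux q = K · i = 0.8018 × 0.03609 = 0.02894 m/day.
Seepage velocity v = q / n_e = 0.02894 / 0.12 = 0.2412 m/day.
Travel time t = L / v = 632 / 0.2412 = 2621 days = 7.175 years.

7.18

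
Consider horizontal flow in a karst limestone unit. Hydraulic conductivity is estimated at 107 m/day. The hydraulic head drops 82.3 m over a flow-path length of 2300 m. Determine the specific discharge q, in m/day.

3.83

Hydraulic gradient i = Δh / L = 82.3 / 2300 = 0.03578.
Specific discharge q = K · i = 107.0 × 0.03578 = 3.829 m/day.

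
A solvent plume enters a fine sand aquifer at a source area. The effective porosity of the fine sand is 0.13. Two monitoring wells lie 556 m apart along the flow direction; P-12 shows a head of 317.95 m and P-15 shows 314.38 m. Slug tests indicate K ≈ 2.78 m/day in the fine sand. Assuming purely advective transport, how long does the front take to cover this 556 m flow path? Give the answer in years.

11.1

Hydraulic gradient i = (317.95 − 314.38) / 556 = 3.57 / 556 = 0.006421.
Darcy flux q = K · i = 2.780 × 0.006421 = 0.01785 m/day.
Seepage velocity v = q / n_e = 0.01785 / 0.13 = 0.1373 m/day.
Travel time t = L / v = 556 / 0.1373 = 4049 days = 11.09 years.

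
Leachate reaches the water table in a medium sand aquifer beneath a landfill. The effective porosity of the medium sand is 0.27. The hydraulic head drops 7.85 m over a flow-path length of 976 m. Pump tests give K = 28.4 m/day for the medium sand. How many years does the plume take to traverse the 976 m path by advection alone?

3.16

Hydraulic gradient i = Δh / L = 7.85 / 976 = 0.008043.
Darcy flux q = K · i = 28.40 × 0.008043 = 0.2284 m/day.
Seepage velocity v = q / n_e = 0.2284 / 0.27 = 0.8460 m/day.
Travel time t = L / v = 976 / 0.8460 = 1154 days = 3.159 years.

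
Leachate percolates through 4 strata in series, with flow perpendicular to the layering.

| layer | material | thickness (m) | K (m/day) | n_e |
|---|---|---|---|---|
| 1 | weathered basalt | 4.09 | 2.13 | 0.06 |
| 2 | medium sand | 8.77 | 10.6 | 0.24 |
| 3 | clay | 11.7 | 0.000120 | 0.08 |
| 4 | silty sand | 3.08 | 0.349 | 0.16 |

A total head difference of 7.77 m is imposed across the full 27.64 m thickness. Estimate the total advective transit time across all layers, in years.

130

With flow normal to the layers, continuity requires the same specific discharge q through every layer.
Σ(b_i/K_i) = 4.09/2.13 + 8.77/10.6 + 11.7/0.000120 + 3.08/0.349 = 97512 d.
q = Δh / Σ(b_i/K_i) = 7.77 / 97512 = 7.968e-05 m/day.
In each layer the seepage velocity is v_i = q/n_i, so the layer transit time is t_i = b_i·n_i / q:
  layer 1 (weathered basalt): t_1 = 4.09 × 0.06 / 7.968e-05 = 3080 d
  layer 2 (medium sand): t_2 = 8.77 × 0.24 / 7.968e-05 = 26415 d
  layer 3 (clay): t_3 = 11.7 × 0.08 / 7.968e-05 = 11747 d
  layer 4 (silty sand): t_4 = 3.08 × 0.16 / 7.968e-05 = 6185 d
Total t = Σ t_i = 47426 days = 129.8 years.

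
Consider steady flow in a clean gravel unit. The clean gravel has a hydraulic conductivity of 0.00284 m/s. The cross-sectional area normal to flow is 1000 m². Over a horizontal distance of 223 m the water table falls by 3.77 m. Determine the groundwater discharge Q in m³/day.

4150

Convert K: 0.00284 m/s × 86400 = 245.4 m/day.
Hydraulic gradient i = Δh / L = 3.77 / 223 = 0.01691.
Darcy's law: Q = K · A · i = 245.4 × 1000 × 0.01691 = 4148 m³/day.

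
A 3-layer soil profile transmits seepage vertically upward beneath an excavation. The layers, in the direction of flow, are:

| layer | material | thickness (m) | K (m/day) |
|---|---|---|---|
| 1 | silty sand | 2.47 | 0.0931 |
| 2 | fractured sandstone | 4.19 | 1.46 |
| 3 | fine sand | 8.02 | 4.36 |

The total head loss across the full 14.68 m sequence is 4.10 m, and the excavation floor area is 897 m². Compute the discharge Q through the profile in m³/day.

Flow is perpendicular to layering, so the layers act in series and the equivalent K is the thickness-weighted harmonic mean.
Total thickness L = 2.47 + 4.19 + 8.02 = 14.68 m.
Σ(b_i/K_i) = 2.47/0.0931 + 4.19/1.46 + 8.02/4.36 = 31.24 d.
K_eq = L / Σ(b_i/K_i) = 14.68 / 31.24 = 0.4699 m/day.
Q = K_eq · A · (Δh/L) = 0.4699 × 897 × (4.10/14.68) = 117.7 m³/day.

118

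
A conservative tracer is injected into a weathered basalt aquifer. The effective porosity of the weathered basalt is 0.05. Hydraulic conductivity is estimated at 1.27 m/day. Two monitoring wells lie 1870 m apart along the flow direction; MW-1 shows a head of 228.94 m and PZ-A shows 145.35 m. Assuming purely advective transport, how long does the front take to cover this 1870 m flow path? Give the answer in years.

4.51

Hydraulic gradient i = (228.94 − 145.35) / 1870 = 83.59 / 1870 = 0.04470.
Darcy flux q = K · i = 1.270 × 0.04470 = 0.05677 m/day.
Seepage velocity v = q / n_e = 0.05677 / 0.05 = 1.135 m/day.
Travel time t = L / v = 1870 / 1.135 = 1647 days = 4.509 years.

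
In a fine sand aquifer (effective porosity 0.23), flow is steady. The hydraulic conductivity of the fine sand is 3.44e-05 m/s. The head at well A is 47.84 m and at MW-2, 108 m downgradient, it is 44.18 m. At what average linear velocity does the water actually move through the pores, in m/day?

Convert K: 3.44e-05 m/s × 86400 = 2.972 m/day.
Hydraulic gradient i = (47.84 − 44.18) / 108 = 3.66 / 108 = 0.03389.
Darcy flux q = K · i = 2.972 × 0.03389 = 0.1007 m/day.
Seepage velocity v = q / n_e = 0.1007 / 0.23 = 0.4379 m/day.

0.438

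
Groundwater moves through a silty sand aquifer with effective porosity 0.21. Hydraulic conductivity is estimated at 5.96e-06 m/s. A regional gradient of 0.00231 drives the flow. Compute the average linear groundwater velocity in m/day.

Convert K: 5.96e-06 m/s × 86400 = 0.5149 m/day.
Hydraulic gradient i = 0.00231.
Darcy flux q = K · i = 0.5149 × 0.002310 = 0.001190 m/day.
Seepage velocity v = q / n_e = 0.001190 / 0.21 = 0.005664 m/day.

0.00566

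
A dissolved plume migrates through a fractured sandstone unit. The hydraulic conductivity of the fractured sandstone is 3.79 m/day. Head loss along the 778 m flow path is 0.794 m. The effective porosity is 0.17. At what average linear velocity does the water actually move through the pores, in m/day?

Hydraulic gradient i = Δh / L = 0.794 / 778 = 0.001021.
Darcy flux q = K · i = 3.790 × 0.001021 = 0.003868 m/day.
Seepage velocity v = q / n_e = 0.003868 / 0.17 = 0.02275 m/day.

0.0228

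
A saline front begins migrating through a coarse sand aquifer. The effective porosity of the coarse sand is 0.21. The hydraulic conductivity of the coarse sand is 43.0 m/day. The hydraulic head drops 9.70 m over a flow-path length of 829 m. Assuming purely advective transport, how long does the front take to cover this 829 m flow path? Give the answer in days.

346

Hydraulic gradient i = Δh / L = 9.70 / 829 = 0.01170.
Darcy flux q = K · i = 43.00 × 0.01170 = 0.5031 m/day.
Seepage velocity v = q / n_e = 0.5031 / 0.21 = 2.396 m/day.
Travel time t = L / v = 829 / 2.396 = 346.0 days.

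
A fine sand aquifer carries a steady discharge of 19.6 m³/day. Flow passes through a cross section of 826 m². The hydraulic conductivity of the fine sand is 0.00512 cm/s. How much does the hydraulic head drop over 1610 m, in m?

8.64

Convert K: 0.00512 cm/s × 864 = 4.424 m/day.
From Q = K·A·i, i = Q / (K·A) = 19.6 / (4.424 × 826.0) = 0.005364.
Head loss Δh = i · L = 0.005364 × 1610 = 8.636 m.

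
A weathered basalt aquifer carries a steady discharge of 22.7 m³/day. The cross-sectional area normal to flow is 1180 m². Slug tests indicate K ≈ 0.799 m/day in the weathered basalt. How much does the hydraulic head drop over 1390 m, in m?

From Q = K·A·i, i = Q / (K·A) = 22.7 / (0.7990 × 1180) = 0.02408.
Head loss Δh = i · L = 0.02408 × 1390 = 33.47 m.

33.5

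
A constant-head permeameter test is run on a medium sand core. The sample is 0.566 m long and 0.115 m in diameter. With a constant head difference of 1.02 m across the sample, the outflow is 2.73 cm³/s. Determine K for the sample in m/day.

12.6

Cross-sectional area A = π·(d/2)² = π × (0.115/2)² = 0.01039 m².
Convert discharge: 2.73 cm³/s = 2.730e-06 m³/s.
Darcy's law rearranged: K = Q·L / (A·Δh) = 2.730e-06 × 0.566 / (0.01039 × 1.02) = 0.0001458 m/s = 12.60 m/day.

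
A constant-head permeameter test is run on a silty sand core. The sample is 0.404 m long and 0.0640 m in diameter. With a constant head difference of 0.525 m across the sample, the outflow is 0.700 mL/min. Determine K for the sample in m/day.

0.241

Cross-sectional area A = π·(d/2)² = π × (0.0640/2)² = 0.003217 m².
Convert discharge: 0.700 mL/min = 1.167e-08 m³/s.
Darcy's law rearranged: K = Q·L / (A·Δh) = 1.167e-08 × 0.404 / (0.003217 × 0.525) = 2.791e-06 m/s = 0.2411 m/day.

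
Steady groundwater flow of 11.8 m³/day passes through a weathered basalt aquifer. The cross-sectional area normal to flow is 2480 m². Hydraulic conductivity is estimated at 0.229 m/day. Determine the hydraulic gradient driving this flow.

From Q = K·A·i, i = Q / (K·A) = 11.8 / (0.2290 × 2480) = 0.02078.

0.0208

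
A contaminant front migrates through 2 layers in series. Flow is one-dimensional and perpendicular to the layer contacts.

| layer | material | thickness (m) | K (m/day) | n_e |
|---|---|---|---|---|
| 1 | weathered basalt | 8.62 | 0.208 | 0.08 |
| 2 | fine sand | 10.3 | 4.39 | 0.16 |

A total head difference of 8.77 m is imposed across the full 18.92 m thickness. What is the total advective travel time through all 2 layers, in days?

11.7

With flow normal to the layers, continuity requires the same specific discharge q through every layer.
Σ(b_i/K_i) = 8.62/0.208 + 10.3/4.39 = 43.79 d.
q = Δh / Σ(b_i/K_i) = 8.77 / 43.79 = 0.2003 m/day.
In each layer the seepage velocity is v_i = q/n_i, so the layer transit time is t_i = b_i·n_i / q:
  layer 1 (weathered basalt): t_1 = 8.62 × 0.08 / 0.2003 = 3.443 d
  layer 2 (fine sand): t_2 = 10.3 × 0.16 / 0.2003 = 8.228 d
Total t = Σ t_i = 11.67 days.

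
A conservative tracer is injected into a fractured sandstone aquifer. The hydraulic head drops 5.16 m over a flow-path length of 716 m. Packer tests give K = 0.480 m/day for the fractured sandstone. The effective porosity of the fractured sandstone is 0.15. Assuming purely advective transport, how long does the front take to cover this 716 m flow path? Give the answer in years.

Hydraulic gradient i = Δh / L = 5.16 / 716 = 0.007207.
Darcy flux q = K · i = 0.4800 × 0.007207 = 0.003459 m/day.
Seepage velocity v = q / n_e = 0.003459 / 0.15 = 0.02306 m/day.
Travel time t = L / v = 716 / 0.02306 = 31047 days = 85.00 years.

85.0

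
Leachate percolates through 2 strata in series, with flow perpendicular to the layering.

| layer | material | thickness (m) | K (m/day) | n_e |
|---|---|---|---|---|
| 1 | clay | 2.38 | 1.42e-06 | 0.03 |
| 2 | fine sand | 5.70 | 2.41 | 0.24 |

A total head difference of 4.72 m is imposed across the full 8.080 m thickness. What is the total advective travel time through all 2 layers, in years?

With flow normal to the layers, continuity requires the same specific discharge q through every layer.
Σ(b_i/K_i) = 2.38/1.42e-06 + 5.70/2.41 = 1.676e+06 d.
q = Δh / Σ(b_i/K_i) = 4.72 / 1.676e+06 = 2.816e-06 m/day.
In each layer the seepage velocity is v_i = q/n_i, so the layer transit time is t_i = b_i·n_i / q:
  layer 1 (clay): t_1 = 2.38 × 0.03 / 2.816e-06 = 25354 d
  layer 2 (fine sand): t_2 = 5.70 × 0.24 / 2.816e-06 = 4.858e+05 d
Total t = Σ t_i = 5.111e+05 days = 1399 years.

1400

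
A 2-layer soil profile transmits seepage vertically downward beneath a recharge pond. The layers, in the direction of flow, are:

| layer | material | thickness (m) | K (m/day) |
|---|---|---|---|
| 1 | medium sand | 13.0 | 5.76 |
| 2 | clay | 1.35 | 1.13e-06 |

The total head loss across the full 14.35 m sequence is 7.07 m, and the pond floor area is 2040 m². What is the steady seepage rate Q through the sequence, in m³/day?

Flow is perpendicular to layering, so the layers act in series and the equivalent K is the thickness-weighted harmonic mean.
Total thickness L = 13.0 + 1.35 = 14.35 m.
Σ(b_i/K_i) = 13.0/5.76 + 1.35/1.13e-06 = 1.195e+06 d.
K_eq = L / Σ(b_i/K_i) = 14.35 / 1.195e+06 = 1.201e-05 m/day.
Q = K_eq · A · (Δh/L) = 1.201e-05 × 2040 × (7.07/14.35) = 0.01207 m³/day.

0.0121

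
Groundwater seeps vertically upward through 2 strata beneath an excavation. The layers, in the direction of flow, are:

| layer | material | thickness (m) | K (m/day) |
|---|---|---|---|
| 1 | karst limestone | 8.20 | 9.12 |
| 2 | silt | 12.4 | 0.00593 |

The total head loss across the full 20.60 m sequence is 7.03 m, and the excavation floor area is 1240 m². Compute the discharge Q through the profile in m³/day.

Flow is perpendicular to layering, so the layers act in series and the equivalent K is the thickness-weighted harmonic mean.
Total thickness L = 8.20 + 12.4 = 20.60 m.
Σ(b_i/K_i) = 8.20/9.12 + 12.4/0.00593 = 2092 d.
K_eq = L / Σ(b_i/K_i) = 20.60 / 2092 = 0.009847 m/day.
Q = K_eq · A · (Δh/L) = 0.009847 × 1240 × (7.03/20.60) = 4.167 m³/day.

4.17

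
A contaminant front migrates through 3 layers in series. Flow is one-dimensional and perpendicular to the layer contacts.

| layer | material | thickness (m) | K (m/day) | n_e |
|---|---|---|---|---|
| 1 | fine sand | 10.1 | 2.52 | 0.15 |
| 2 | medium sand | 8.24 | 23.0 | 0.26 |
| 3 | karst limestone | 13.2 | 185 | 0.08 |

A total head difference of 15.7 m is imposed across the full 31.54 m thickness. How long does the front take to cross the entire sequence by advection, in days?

With flow normal to the layers, continuity requires the same specific discharge q through every layer.
Σ(b_i/K_i) = 10.1/2.52 + 8.24/23.0 + 13.2/185 = 4.438 d.
q = Δh / Σ(b_i/K_i) = 15.7 / 4.438 = 3.538 m/day.
In each layer the seepage velocity is v_i = q/n_i, so the layer transit time is t_i = b_i·n_i / q:
  layer 1 (fine sand): t_1 = 10.1 × 0.15 / 3.538 = 0.4282 d
  layer 2 (medium sand): t_2 = 8.24 × 0.26 / 3.538 = 0.6055 d
  layer 3 (karst limestone): t_3 = 13.2 × 0.08 / 3.538 = 0.2985 d
Total t = Σ t_i = 1.332 days.

1.33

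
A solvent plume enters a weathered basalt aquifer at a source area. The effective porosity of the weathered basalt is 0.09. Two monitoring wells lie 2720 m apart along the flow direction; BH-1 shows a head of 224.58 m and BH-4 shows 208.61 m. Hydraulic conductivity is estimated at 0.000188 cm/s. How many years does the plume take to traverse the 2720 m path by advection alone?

Convert K: 0.000188 cm/s × 864 = 0.1624 m/day.
Hydraulic gradient i = (224.58 − 208.61) / 2720 = 15.97 / 2720 = 0.005871.
Darcy flux q = K · i = 0.1624 × 0.005871 = 0.0009537 m/day.
Seepage velocity v = q / n_e = 0.0009537 / 0.09 = 0.01060 m/day.
Travel time t = L / v = 2720 / 0.01060 = 2.567e+05 days = 702.8 years.

703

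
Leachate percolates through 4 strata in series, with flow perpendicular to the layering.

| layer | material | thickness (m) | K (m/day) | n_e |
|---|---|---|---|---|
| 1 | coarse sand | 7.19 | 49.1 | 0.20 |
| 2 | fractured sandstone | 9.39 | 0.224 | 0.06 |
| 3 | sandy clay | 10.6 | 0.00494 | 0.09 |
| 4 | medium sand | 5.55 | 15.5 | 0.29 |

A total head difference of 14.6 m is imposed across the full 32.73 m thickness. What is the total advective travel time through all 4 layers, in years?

1.87

With flow normal to the layers, continuity requires the same specific discharge q through every layer.
Σ(b_i/K_i) = 7.19/49.1 + 9.39/0.224 + 10.6/0.00494 + 5.55/15.5 = 2188 d.
q = Δh / Σ(b_i/K_i) = 14.6 / 2188 = 0.006672 m/day.
In each layer the seepage velocity is v_i = q/n_i, so the layer transit time is t_i = b_i·n_i / q:
  layer 1 (coarse sand): t_1 = 7.19 × 0.20 / 0.006672 = 215.5 d
  layer 2 (fractured sandstone): t_2 = 9.39 × 0.06 / 0.006672 = 84.44 d
  layer 3 (sandy clay): t_3 = 10.6 × 0.09 / 0.006672 = 143.0 d
  layer 4 (medium sand): t_4 = 5.55 × 0.29 / 0.006672 = 241.2 d
Total t = Σ t_i = 684.2 days = 1.873 years.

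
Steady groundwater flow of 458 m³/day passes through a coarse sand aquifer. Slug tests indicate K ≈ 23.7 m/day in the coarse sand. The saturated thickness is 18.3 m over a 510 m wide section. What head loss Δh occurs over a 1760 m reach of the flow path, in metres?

3.64

Cross-sectional area A = 510 × 18.3 = 9333 m².
From Q = K·A·i, i = Q / (K·A) = 458 / (23.70 × 9333) = 0.002071.
Head loss Δh = i · L = 0.002071 × 1760 = 3.644 m.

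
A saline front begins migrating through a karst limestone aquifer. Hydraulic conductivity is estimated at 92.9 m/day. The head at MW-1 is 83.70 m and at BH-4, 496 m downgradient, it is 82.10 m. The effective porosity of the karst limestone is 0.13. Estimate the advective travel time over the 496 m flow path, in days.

Hydraulic gradient i = (83.70 − 82.10) / 496 = 1.6 / 496 = 0.003226.
Darcy flux q = K · i = 92.90 × 0.003226 = 0.2997 m/day.
Seepage velocity v = q / n_e = 0.2997 / 0.13 = 2.305 m/day.
Travel time t = L / v = 496 / 2.305 = 215.2 days.

215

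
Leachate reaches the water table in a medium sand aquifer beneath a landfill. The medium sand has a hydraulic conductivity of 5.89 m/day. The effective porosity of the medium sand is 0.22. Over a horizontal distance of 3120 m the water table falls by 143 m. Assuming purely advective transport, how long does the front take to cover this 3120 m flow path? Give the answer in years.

6.96

Hydraulic gradient i = Δh / L = 143 / 3120 = 0.04583.
Darcy flux q = K · i = 5.890 × 0.04583 = 0.2700 m/day.
Seepage velocity v = q / n_e = 0.2700 / 0.22 = 1.227 m/day.
Travel time t = L / v = 3120 / 1.227 = 2543 days = 6.961 years.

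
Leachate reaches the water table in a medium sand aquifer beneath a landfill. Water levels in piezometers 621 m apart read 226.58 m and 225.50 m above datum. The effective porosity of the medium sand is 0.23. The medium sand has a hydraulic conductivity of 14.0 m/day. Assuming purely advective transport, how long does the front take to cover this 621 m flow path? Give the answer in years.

Hydraulic gradient i = (226.58 − 225.50) / 621 = 1.08 / 621 = 0.001739.
Darcy flux q = K · i = 14.00 × 0.001739 = 0.02435 m/day.
Seepage velocity v = q / n_e = 0.02435 / 0.23 = 0.1059 m/day.
Travel time t = L / v = 621 / 0.1059 = 5866 days = 16.06 years.

16.1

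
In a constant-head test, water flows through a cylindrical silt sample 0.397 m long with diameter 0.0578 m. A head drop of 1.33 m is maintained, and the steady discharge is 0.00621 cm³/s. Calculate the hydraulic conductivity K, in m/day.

Cross-sectional area A = π·(d/2)² = π × (0.0578/2)² = 0.002624 m².
Convert discharge: 0.00621 cm³/s = 6.210e-09 m³/s.
Darcy's law rearranged: K = Q·L / (A·Δh) = 6.210e-09 × 0.397 / (0.002624 × 1.33) = 7.065e-07 m/s = 0.06104 m/day.

0.0610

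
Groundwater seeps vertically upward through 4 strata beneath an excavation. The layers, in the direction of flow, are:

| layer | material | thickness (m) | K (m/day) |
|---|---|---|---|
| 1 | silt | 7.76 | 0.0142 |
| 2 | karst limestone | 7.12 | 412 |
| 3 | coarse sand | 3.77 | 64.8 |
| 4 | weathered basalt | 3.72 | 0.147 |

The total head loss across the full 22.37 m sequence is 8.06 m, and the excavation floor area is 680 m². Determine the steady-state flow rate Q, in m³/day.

Flow is perpendicular to layering, so the layers act in series and the equivalent K is the thickness-weighted harmonic mean.
Total thickness L = 7.76 + 7.12 + 3.77 + 3.72 = 22.37 m.
Σ(b_i/K_i) = 7.76/0.0142 + 7.12/412 + 3.77/64.8 + 3.72/0.147 = 571.9 d.
K_eq = L / Σ(b_i/K_i) = 22.37 / 571.9 = 0.03912 m/day.
Q = K_eq · A · (Δh/L) = 0.03912 × 680 × (8.06/22.37) = 9.584 m³/day.

9.58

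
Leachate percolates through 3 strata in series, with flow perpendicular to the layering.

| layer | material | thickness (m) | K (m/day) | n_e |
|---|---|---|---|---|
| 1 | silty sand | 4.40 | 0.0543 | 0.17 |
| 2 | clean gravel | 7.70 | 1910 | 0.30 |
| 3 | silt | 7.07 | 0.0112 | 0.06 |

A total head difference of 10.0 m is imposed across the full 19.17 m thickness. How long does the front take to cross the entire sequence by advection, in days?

With flow normal to the layers, continuity requires the same specific discharge q through every layer.
Σ(b_i/K_i) = 4.40/0.0543 + 7.70/1910 + 7.07/0.0112 = 712.3 d.
q = Δh / Σ(b_i/K_i) = 10.0 / 712.3 = 0.01404 m/day.
In each layer the seepage velocity is v_i = q/n_i, so the layer transit time is t_i = b_i·n_i / q:
  layer 1 (silty sand): t_1 = 4.40 × 0.17 / 0.01404 = 53.28 d
  layer 2 (clean gravel): t_2 = 7.70 × 0.30 / 0.01404 = 164.5 d
  layer 3 (silt): t_3 = 7.07 × 0.06 / 0.01404 = 30.22 d
Total t = Σ t_i = 248.0 days.

248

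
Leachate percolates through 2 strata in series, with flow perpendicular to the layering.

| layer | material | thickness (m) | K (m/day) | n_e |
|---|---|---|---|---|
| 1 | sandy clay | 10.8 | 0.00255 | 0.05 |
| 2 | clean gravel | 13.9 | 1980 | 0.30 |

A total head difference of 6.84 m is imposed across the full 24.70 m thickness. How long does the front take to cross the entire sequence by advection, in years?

With flow normal to the layers, continuity requires the same specific discharge q through every layer.
Σ(b_i/K_i) = 10.8/0.00255 + 13.9/1980 = 4235 d.
q = Δh / Σ(b_i/K_i) = 6.84 / 4235 = 0.001615 m/day.
In each layer the seepage velocity is v_i = q/n_i, so the layer transit time is t_i = b_i·n_i / q:
  layer 1 (sandy clay): t_1 = 10.8 × 0.05 / 0.001615 = 334.4 d
  layer 2 (clean gravel): t_2 = 13.9 × 0.30 / 0.001615 = 2582 d
Total t = Σ t_i = 2916 days = 7.985 years.

7.98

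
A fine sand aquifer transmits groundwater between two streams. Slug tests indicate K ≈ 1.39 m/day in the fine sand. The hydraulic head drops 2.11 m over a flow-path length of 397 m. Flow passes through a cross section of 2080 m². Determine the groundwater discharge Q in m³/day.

15.4

Hydraulic gradient i = Δh / L = 2.11 / 397 = 0.005315.
Darcy's law: Q = K · A · i = 1.390 × 2080 × 0.005315 = 15.37 m³/day.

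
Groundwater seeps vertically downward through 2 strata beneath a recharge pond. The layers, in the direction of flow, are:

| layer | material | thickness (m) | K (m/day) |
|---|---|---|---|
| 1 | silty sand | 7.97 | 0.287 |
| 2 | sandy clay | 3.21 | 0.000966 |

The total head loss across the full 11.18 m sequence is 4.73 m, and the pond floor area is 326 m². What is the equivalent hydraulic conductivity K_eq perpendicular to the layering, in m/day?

0.00334

Flow is perpendicular to layering, so the layers act in series and the equivalent K is the thickness-weighted harmonic mean.
Total thickness L = 7.97 + 3.21 = 11.18 m.
Σ(b_i/K_i) = 7.97/0.287 + 3.21/0.000966 = 3351 d.
K_eq = L / Σ(b_i/K_i) = 11.18 / 3351 = 0.003337 m/day.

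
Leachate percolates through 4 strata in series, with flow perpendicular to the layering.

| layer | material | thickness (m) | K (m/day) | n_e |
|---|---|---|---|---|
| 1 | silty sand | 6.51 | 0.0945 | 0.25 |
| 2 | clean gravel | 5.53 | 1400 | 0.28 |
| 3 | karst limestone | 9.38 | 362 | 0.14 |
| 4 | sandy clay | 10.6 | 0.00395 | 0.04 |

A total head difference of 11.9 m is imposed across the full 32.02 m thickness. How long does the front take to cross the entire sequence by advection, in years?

With flow normal to the layers, continuity requires the same specific discharge q through every layer.
Σ(b_i/K_i) = 6.51/0.0945 + 5.53/1400 + 9.38/362 + 10.6/0.00395 = 2752 d.
q = Δh / Σ(b_i/K_i) = 11.9 / 2752 = 0.004323 m/day.
In each layer the seepage velocity is v_i = q/n_i, so the layer transit time is t_i = b_i·n_i / q:
  layer 1 (silty sand): t_1 = 6.51 × 0.25 / 0.004323 = 376.4 d
  layer 2 (clean gravel): t_2 = 5.53 × 0.28 / 0.004323 = 358.1 d
  layer 3 (karst limestone): t_3 = 9.38 × 0.14 / 0.004323 = 303.7 d
  layer 4 (sandy clay): t_4 = 10.6 × 0.04 / 0.004323 = 98.07 d
Total t = Σ t_i = 1136 days = 3.111 years.

3.11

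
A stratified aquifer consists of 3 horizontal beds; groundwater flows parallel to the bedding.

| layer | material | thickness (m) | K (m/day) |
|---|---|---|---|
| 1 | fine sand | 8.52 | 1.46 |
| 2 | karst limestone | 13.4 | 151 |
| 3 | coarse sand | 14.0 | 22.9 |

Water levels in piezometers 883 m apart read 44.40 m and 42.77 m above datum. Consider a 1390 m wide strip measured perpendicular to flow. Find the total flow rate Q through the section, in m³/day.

6050

Flow is parallel to layering, so each bed carries its own Darcy discharge and the transmissivities add.
Σ(K_i·b_i) = 1.46×8.52 + 151×13.4 + 22.9×14.0 = 2356 m²/day.
Hydraulic gradient i = (44.40 − 42.77) / 883 = 1.63 / 883 = 0.001846.
Q = Σ(K_i·b_i) · W · i = 2356 × 1390 × 0.001846 = 6046 m³/day.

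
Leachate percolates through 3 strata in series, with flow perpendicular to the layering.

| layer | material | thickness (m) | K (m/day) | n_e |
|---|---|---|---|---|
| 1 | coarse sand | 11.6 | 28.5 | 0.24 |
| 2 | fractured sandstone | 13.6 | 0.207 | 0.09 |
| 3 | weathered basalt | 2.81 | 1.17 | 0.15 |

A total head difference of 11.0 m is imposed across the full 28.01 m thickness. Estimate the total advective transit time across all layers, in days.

With flow normal to the layers, continuity requires the same specific discharge q through every layer.
Σ(b_i/K_i) = 11.6/28.5 + 13.6/0.207 + 2.81/1.17 = 68.51 d.
q = Δh / Σ(b_i/K_i) = 11.0 / 68.51 = 0.1606 m/day.
In each layer the seepage velocity is v_i = q/n_i, so the layer transit time is t_i = b_i·n_i / q:
  layer 1 (coarse sand): t_1 = 11.6 × 0.24 / 0.1606 = 17.34 d
  layer 2 (fractured sandstone): t_2 = 13.6 × 0.09 / 0.1606 = 7.623 d
  layer 3 (weathered basalt): t_3 = 2.81 × 0.15 / 0.1606 = 2.625 d
Total t = Σ t_i = 27.59 days.

27.6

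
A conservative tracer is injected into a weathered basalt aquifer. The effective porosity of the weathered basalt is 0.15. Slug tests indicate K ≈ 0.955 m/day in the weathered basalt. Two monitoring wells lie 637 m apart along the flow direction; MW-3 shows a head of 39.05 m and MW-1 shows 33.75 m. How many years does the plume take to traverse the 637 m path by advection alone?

32.9

Hydraulic gradient i = (39.05 − 33.75) / 637 = 5.3 / 637 = 0.008320.
Darcy flux q = K · i = 0.9550 × 0.008320 = 0.007946 m/day.
Seepage velocity v = q / n_e = 0.007946 / 0.15 = 0.05297 m/day.
Travel time t = L / v = 637 / 0.05297 = 12025 days = 32.92 years.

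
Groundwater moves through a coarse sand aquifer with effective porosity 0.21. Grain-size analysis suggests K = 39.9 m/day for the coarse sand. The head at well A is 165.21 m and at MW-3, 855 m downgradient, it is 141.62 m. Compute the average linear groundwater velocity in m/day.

Hydraulic gradient i = (165.21 − 141.62) / 855 = 23.59 / 855 = 0.02759.
Darcy flux q = K · i = 39.90 × 0.02759 = 1.101 m/day.
Seepage velocity v = q / n_e = 1.101 / 0.21 = 5.242 m/day.

5.24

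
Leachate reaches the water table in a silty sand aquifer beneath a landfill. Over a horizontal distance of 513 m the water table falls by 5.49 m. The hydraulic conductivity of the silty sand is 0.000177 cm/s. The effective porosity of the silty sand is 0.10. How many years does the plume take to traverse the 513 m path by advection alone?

85.8

Convert K: 0.000177 cm/s × 864 = 0.1529 m/day.
Hydraulic gradient i = Δh / L = 5.49 / 513 = 0.01070.
Darcy flux q = K · i = 0.1529 × 0.01070 = 0.001637 m/day.
Seepage velocity v = q / n_e = 0.001637 / 0.10 = 0.01637 m/day.
Travel time t = L / v = 513 / 0.01637 = 31346 days = 85.82 years.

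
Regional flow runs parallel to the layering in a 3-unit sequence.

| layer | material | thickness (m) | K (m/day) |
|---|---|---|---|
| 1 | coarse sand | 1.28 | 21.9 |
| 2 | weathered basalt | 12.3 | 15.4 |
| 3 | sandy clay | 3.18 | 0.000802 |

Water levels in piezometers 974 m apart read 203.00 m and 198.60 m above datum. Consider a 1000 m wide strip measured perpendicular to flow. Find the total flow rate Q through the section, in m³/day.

982

Flow is parallel to layering, so each bed carries its own Darcy discharge and the transmissivities add.
Σ(K_i·b_i) = 21.9×1.28 + 15.4×12.3 + 0.000802×3.18 = 217.5 m²/day.
Hydraulic gradient i = (203.00 − 198.60) / 974 = 4.4 / 974 = 0.004517.
Q = Σ(K_i·b_i) · W · i = 217.5 × 1000 × 0.004517 = 982.3 m³/day.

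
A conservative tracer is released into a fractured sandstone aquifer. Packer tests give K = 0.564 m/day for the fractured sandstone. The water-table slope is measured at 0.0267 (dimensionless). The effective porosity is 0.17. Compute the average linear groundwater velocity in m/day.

Hydraulic gradient i = 0.0267.
Darcy flux q = K · i = 0.5640 × 0.02670 = 0.01506 m/day.
Seepage velocity v = q / n_e = 0.01506 / 0.17 = 0.08858 m/day.

0.0886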